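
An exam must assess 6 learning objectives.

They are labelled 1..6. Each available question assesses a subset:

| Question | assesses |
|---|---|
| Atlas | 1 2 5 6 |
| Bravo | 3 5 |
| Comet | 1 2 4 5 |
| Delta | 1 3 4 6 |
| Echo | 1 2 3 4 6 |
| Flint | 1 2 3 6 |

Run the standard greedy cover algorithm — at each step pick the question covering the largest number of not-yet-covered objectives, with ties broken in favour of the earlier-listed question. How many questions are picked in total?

Greedy: pick Echo (covers 5 new) → pick Atlas (covers 1 new). Total picks: 2.

2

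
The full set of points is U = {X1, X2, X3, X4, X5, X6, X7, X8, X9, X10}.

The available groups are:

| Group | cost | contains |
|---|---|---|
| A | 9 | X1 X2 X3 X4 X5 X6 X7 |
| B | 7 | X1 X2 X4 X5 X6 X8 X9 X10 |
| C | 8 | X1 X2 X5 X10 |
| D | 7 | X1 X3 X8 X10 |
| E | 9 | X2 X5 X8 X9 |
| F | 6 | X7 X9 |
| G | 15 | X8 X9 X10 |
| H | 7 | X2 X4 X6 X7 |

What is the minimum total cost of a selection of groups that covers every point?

A, B together cover every point (A ∪ B = {X1, X2, X3, X4, X5, X6, X7, X8, X9, X10}); total cost 9 + 7 = 16.
No covering selection has total cost below 16.

16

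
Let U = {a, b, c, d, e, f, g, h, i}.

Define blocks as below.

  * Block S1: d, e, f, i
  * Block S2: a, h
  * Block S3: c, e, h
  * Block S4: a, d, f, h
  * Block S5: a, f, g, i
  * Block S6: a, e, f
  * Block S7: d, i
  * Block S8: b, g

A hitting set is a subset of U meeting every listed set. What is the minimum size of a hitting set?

4

Take T = {b, f, h, i}. Each listed block contains at least one of these, so T is a hitting set of size 4.
No choice of 3 elements meets every block, so 4 is the minimum.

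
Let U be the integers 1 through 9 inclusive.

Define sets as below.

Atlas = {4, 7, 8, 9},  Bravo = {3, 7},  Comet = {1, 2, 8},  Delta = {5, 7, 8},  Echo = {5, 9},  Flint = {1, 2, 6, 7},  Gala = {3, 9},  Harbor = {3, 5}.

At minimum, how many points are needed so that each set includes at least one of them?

4

The 4 points {3, 7, 8, 9} hit every set.
No choice of 3 points meets every set, so 4 is the minimum.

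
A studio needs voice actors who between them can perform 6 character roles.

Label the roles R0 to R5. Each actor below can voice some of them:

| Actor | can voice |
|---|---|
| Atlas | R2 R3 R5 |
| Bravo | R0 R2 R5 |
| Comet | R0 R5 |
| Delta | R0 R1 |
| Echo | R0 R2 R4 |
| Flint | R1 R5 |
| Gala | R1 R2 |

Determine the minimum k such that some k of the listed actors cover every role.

3

Take {Atlas, Delta, Echo}. Their union is {R0, R1, R2, R3, R4, R5}, which is all 6 roles.
Only Atlas contains R3, so Atlas is forced; the remaining 3 roles need at least 2 more actors (each remaining actor adds at most 2) — so at least 3 actors are needed, and 3 is optimal.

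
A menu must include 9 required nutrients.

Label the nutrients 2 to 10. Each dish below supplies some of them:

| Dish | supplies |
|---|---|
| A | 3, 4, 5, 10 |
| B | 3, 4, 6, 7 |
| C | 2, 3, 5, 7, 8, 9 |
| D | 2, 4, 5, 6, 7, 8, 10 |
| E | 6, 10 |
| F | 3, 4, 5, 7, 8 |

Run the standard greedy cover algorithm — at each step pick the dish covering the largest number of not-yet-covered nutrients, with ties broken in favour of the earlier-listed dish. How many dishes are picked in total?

Greedy: pick D (covers 7 new) → pick C (covers 2 new). Total picks: 2.

2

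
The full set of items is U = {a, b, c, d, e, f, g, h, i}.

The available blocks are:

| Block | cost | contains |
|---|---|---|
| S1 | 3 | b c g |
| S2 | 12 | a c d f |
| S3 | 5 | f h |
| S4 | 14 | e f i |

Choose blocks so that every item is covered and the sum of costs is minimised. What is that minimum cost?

S1, S2, S3, S4 together cover every item (S1 ∪ S2 ∪ S3 ∪ S4 = {a, b, c, d, e, f, g, h, i}); total cost 3 + 12 + 5 + 14 = 34.
No covering selection has total cost below 34.

34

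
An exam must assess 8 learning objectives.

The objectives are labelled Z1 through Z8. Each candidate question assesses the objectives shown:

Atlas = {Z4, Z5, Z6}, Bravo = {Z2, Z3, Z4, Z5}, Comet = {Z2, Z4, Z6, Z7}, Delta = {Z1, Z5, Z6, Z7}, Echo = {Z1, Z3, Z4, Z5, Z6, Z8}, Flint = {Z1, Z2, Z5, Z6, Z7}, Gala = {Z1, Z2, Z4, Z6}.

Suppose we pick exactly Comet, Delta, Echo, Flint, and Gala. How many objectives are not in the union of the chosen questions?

Union of Comet, Delta, Echo, Flint, Gala = {Z1, Z2, Z3, Z4, Z5, Z6, Z7, Z8} — that's every objective, so 0 are uncovered.

0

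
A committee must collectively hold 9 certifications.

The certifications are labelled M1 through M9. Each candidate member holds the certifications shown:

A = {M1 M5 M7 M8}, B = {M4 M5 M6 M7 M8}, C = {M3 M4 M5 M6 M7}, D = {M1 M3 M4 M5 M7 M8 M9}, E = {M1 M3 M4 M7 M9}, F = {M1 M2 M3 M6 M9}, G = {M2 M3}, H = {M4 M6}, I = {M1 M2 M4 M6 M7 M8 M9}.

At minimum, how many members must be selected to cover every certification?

2

Take {D, I}. Their union is {M1, M2, M3, M4, M5, M6, M7, M8, M9}, which is all 9 certifications.
No single member has all 9 certifications (the largest, D, has 7), so 2 is optimal.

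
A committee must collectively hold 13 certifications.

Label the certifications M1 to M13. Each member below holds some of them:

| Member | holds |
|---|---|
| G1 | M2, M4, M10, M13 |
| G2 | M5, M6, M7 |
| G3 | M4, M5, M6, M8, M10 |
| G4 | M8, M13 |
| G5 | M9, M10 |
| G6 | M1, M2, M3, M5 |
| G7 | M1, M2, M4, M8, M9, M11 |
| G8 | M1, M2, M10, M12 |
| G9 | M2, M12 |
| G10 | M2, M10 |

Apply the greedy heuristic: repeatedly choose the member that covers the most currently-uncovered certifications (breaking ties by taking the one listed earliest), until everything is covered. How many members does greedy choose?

5

Greedy: pick G7 (covers 6 new) → pick G2 (covers 3 new) → pick G1 (covers 2 new) → pick G6 (covers 1 new) → pick G8 (covers 1 new). Total picks: 5.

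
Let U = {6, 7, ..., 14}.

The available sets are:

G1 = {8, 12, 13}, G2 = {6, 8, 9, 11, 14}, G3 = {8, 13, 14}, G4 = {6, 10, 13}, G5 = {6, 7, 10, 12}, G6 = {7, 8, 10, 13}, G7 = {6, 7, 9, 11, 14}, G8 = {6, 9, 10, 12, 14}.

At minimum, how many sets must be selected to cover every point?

3

Take {G2, G6, G8}. Their union is {6, 7, 8, 9, 10, 11, 12, 13, 14}, which is all 9 points.
No 2 of the 8 sets cover everything (all 28 combinations miss at least one point), so 3 is optimal.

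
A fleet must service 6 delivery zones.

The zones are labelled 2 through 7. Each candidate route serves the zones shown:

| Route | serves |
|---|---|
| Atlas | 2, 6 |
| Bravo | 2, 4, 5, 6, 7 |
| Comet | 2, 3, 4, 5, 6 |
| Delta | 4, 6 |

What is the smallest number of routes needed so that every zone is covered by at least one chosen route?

Bravo and Comet together: Bravo ∪ Comet = {2, 3, 4, 5, 6, 7} — every zone is covered.
No single route has all 6 zones (the largest, Bravo, has 5), so 2 is optimal.

2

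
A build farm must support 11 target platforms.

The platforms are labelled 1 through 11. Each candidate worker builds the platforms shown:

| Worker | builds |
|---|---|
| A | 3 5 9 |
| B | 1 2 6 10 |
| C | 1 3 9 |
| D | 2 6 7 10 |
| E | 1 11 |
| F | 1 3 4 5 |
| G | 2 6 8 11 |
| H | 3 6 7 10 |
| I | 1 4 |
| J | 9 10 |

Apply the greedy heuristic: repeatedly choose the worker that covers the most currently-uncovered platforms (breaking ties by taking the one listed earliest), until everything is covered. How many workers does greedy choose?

5

Greedy: pick B (covers 4 new) → pick A (covers 3 new) → pick G (covers 2 new) → pick D (covers 1 new) → pick F (covers 1 new). Total picks: 5.
(The true minimum cover uses only 4 workers, so greedy is not optimal here.)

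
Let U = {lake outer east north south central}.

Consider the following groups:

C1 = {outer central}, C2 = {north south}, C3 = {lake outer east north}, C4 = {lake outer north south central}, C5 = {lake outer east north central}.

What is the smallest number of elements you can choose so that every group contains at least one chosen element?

The 2 elements {outer, south} hit every group.
The groups C1, C2 are pairwise disjoint, so any hitting set needs a separate element for each — at least 2. Hence 2 is optimal.

2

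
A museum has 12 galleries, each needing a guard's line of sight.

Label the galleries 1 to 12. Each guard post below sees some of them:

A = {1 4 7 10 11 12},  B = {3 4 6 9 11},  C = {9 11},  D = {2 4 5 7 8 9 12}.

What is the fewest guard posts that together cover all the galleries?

Take {A, B, D}. Their union is {1, 2, 3, 4, 5, 6, 7, 8, 9, 10, 11, 12}, which is all 12 galleries.
Only A contains 1, so A is forced; the remaining 6 galleries need at least 2 more guard posts (each remaining guard post adds at most 4) — so at least 3 guard posts are needed, and 3 is optimal.

3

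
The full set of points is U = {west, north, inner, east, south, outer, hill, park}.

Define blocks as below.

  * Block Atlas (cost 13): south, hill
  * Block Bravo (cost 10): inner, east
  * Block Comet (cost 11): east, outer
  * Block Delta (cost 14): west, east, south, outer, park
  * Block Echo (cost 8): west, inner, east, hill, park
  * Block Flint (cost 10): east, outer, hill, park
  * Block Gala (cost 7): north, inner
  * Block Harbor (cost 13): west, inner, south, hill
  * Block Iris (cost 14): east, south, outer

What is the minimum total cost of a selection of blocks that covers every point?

Delta, Echo, Gala together cover every point (Delta ∪ Echo ∪ Gala = {west, north, inner, east, south, outer, hill, park}); total cost 14 + 8 + 7 = 29.
No covering selection has total cost below 29.

29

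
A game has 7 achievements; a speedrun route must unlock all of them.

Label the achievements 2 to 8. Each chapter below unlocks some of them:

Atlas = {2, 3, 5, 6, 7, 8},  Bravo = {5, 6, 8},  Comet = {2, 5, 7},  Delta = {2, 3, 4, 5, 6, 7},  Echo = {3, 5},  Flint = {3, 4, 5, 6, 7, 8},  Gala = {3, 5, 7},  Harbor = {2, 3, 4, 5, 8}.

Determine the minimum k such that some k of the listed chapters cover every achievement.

2

Take {Delta, Harbor}. Their union is {2, 3, 4, 5, 6, 7, 8}, which is all 7 achievements.
No single chapter has all 7 achievements (the largest, Atlas, has 6), so 2 is optimal.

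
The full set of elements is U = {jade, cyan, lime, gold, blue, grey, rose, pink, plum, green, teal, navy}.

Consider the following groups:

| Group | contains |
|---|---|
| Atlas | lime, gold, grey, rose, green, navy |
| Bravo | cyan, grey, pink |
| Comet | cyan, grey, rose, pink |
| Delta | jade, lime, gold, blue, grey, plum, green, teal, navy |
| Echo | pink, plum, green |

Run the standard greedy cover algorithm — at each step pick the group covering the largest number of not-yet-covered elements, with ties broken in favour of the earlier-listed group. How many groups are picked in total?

Greedy: pick Delta (covers 9 new) → pick Comet (covers 3 new). Total picks: 2.

2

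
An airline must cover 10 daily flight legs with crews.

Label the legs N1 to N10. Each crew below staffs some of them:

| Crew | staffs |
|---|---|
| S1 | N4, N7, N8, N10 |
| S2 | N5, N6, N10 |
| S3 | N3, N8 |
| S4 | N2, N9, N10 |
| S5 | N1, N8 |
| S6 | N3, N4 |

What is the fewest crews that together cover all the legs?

Take {S1, S2, S3, S4, S5}. Their union is {N1, N2, N3, N4, N5, N6, N7, N8, N9, N10}, which is all 10 legs.
No 4 of the 6 crews cover everything (all 15 combinations miss at least one leg), so 5 is optimal.

5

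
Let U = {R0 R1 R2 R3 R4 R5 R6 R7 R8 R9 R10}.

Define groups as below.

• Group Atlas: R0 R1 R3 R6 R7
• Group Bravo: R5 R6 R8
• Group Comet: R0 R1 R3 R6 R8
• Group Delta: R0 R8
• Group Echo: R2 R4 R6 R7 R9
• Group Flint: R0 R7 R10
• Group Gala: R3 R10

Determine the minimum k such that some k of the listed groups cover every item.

4

Atlas and Bravo and Echo and Gala together: Atlas ∪ Bravo ∪ Echo ∪ Gala = {R0, R1, R2, R3, R4, R5, R6, R7, R8, R9, R10} — every item is covered.
No 3 of the 7 groups cover everything (all 35 combinations miss at least one item), so 4 is optimal.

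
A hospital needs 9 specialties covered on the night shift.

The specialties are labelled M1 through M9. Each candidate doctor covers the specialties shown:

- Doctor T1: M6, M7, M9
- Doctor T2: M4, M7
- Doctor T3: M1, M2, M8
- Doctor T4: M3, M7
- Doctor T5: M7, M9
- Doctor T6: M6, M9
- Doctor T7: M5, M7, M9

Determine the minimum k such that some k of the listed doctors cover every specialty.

5

T2 and T3 and T4 and T6 and T7 together: T2 ∪ T3 ∪ T4 ∪ T6 ∪ T7 = {M1, M2, M3, M4, M5, M6, M7, M8, M9} — every specialty is covered.
No 4 of the 7 doctors cover everything (all 35 combinations miss at least one specialty), so 5 is optimal.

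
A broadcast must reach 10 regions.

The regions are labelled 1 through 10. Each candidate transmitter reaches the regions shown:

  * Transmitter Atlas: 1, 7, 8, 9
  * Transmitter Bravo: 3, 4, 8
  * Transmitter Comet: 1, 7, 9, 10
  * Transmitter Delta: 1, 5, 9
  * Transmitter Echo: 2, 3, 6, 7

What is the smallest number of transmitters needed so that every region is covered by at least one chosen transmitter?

4

Take {Bravo, Comet, Delta, Echo}. Their union is {1, 2, 3, 4, 5, 6, 7, 8, 9, 10}, which is all 10 regions.
No 3 of the 5 transmitters cover everything (all 10 combinations miss at least one region), so 4 is optimal.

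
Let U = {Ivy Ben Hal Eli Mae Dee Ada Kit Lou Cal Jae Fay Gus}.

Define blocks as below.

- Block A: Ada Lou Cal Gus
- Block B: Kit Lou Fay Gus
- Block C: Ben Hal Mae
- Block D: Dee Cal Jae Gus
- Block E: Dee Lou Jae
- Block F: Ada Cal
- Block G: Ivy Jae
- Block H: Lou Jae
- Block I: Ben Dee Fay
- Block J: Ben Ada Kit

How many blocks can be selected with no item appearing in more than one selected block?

B, C, F, G are pairwise disjoint (B={Kit,Lou,Fay,Gus}; C={Ben,Hal,Mae}; F={Ada,Cal}; G={Ivy,Jae}).
Every remaining block overlaps one of these, and no 5 of the listed blocks are pairwise disjoint, so 4 is the maximum.

4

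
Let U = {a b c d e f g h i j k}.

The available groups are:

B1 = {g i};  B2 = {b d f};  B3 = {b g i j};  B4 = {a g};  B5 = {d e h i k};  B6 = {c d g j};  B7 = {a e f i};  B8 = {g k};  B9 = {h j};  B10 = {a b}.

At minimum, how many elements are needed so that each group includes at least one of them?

Take T = {b, g, h, i}. Each listed group contains at least one of these, so T is a hitting set of size 4.
No choice of 3 elements meets every group, so 4 is the minimum.

4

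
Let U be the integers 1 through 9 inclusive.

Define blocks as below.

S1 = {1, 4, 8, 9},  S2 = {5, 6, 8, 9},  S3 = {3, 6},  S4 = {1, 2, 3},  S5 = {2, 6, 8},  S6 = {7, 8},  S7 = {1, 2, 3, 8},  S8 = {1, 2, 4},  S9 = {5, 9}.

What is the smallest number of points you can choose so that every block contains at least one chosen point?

The 4 points {1, 3, 5, 8} hit every block.
The blocks S3, S6, S8, S9 are pairwise disjoint, so any hitting set needs a separate point for each — at least 4. Hence 4 is optimal.

4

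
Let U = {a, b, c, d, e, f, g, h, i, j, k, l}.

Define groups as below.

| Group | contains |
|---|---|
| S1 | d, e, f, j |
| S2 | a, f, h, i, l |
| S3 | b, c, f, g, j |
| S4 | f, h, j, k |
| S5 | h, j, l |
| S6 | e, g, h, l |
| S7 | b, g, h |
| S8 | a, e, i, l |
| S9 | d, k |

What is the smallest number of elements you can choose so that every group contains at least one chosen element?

Take T = {d, h, j, l}. Each listed group contains at least one of these, so T is a hitting set of size 4.
No choice of 3 elements meets every group, so 4 is the minimum.

4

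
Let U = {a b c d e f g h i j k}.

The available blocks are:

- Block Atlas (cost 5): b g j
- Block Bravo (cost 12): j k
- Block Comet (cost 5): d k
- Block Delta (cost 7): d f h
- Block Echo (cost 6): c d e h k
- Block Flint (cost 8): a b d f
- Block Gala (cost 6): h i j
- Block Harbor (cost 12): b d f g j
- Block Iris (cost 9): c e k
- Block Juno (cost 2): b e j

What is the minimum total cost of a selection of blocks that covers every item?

25

Atlas, Echo, Flint, Gala together cover every item (Atlas ∪ Echo ∪ Flint ∪ Gala = {a, b, c, d, e, f, g, h, i, j, k}); total cost 5 + 6 + 8 + 6 = 25.
The greedy pick Juno, Echo, Flint, Atlas, Gala costs 27; no covering selection beats 25.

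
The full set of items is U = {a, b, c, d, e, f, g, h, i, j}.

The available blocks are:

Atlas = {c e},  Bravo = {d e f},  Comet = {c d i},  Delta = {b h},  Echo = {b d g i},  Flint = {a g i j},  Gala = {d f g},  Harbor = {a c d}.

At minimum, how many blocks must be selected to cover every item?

4

Atlas and Bravo and Delta and Flint together: Atlas ∪ Bravo ∪ Delta ∪ Flint = {a, b, c, d, e, f, g, h, i, j} — every item is covered.
No 3 of the 8 blocks cover everything (all 56 combinations miss at least one item), so 4 is optimal.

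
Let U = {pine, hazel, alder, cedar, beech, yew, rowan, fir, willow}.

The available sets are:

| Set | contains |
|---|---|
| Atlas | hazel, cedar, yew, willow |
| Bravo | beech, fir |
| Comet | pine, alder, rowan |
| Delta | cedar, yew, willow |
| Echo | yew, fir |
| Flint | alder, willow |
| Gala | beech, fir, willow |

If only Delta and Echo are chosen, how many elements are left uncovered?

Union of Delta, Echo = {cedar, yew, fir, willow}.
Not covered: pine, hazel, alder, beech, rowan — 5 elements.

5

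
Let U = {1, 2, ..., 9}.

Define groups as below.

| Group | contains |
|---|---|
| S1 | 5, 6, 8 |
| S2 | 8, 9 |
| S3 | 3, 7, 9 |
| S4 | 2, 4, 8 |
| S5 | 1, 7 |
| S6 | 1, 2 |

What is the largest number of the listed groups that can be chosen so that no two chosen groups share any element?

3

S1, S3, S6 are pairwise disjoint (S1={5,6,8}; S3={3,7,9}; S6={1,2}).
Every remaining group overlaps one of these, and no 4 of the listed groups are pairwise disjoint, so 3 is the maximum.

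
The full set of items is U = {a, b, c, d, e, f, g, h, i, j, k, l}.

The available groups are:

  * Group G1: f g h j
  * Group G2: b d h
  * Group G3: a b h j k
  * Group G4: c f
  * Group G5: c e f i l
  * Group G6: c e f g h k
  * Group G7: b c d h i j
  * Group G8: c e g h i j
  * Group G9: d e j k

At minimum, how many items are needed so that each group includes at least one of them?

The 3 items {c, h, k} hit every group.
No choice of 2 items meets every group, so 3 is the minimum.

3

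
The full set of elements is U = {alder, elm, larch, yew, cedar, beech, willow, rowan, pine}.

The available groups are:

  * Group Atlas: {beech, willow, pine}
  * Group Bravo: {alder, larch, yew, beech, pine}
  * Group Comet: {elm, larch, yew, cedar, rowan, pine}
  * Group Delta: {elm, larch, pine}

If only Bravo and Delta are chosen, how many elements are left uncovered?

Union of Bravo, Delta = {alder, elm, larch, yew, beech, pine}.
Not covered: cedar, willow, rowan — 3 elements.

3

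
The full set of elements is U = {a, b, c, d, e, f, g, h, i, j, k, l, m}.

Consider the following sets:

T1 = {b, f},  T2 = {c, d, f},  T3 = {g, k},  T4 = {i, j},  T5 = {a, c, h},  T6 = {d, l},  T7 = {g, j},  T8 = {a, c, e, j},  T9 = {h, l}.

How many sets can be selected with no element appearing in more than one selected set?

5

T1, T3, T4, T5, T6 are pairwise disjoint (T1={b,f}; T3={g,k}; T4={i,j}; T5={a,c,h}; T6={d,l}).
Every remaining set overlaps one of these, and no 6 of the listed sets are pairwise disjoint, so 5 is the maximum.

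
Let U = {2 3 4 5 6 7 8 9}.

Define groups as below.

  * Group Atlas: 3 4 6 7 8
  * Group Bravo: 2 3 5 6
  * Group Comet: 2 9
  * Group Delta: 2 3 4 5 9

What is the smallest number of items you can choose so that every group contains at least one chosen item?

H = {2, 4} meets every group (each contains at least one member of H), and |H| = 2.
The groups Atlas, Comet are pairwise disjoint, so any hitting set needs a separate item for each — at least 2. Hence 2 is optimal.

2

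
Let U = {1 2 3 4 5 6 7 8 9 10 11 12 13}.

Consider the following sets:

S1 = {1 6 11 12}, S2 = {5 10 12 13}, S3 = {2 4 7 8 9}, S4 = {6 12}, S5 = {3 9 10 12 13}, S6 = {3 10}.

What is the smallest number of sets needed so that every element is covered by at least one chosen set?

S1, S2, S3, and S6 cover everything between them: the union {1, 2, 3, 4, 5, 6, 7, 8, 9, 10, 11, 12, 13} is all of U.
No 3 of the 6 sets cover everything (all 20 combinations miss at least one element), so 4 is optimal.

4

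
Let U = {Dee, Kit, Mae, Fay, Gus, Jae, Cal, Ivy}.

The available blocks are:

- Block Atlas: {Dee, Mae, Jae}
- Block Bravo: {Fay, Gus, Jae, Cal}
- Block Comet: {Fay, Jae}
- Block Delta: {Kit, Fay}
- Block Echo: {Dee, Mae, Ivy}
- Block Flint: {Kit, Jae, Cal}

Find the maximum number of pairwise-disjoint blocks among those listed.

Comet, Echo are pairwise disjoint (Comet={Fay,Jae}; Echo={Dee,Mae,Ivy}).
Every remaining block overlaps one of these, and no 3 of the listed blocks are pairwise disjoint, so 2 is the maximum.

2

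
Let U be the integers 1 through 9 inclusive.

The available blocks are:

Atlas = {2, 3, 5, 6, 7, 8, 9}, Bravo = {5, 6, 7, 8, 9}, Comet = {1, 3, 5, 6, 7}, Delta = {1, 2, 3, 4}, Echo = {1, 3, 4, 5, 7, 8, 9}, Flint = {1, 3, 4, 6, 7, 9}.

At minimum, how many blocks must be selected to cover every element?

2

Bravo and Delta cover everything between them: the union {1, 2, 3, 4, 5, 6, 7, 8, 9} is all of U.
No single block has all 9 elements (the largest, Atlas, has 7), so 2 is optimal.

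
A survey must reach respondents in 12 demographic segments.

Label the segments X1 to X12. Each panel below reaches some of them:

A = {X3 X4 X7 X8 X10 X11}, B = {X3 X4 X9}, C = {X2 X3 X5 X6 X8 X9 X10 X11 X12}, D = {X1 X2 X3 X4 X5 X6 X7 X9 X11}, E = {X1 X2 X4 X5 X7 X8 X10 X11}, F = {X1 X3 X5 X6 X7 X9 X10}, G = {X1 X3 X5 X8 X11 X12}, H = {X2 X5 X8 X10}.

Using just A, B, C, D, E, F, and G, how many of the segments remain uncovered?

Union of A, B, C, D, E, F, G = {X1, X2, X3, X4, X5, X6, X7, X8, X9, X10, X11, X12} — that's every segment, so 0 are uncovered.

0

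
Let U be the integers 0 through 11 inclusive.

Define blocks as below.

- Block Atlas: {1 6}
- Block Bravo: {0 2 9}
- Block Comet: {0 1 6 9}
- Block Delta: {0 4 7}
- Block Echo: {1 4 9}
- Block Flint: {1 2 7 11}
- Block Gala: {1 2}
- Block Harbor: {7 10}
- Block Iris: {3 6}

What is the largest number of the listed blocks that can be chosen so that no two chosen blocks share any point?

3

Bravo, Harbor, Iris are pairwise disjoint (Bravo={0,2,9}; Harbor={7,10}; Iris={3,6}).
Every remaining block overlaps one of these, and no 4 of the listed blocks are pairwise disjoint, so 3 is the maximum.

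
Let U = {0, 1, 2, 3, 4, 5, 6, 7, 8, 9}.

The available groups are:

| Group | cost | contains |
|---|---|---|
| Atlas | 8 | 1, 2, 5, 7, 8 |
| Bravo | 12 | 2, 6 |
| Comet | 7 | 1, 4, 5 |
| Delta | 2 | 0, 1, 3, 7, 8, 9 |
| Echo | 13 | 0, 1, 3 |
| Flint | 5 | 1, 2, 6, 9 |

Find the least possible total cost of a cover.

14

Comet, Delta, Flint together cover every point (Comet ∪ Delta ∪ Flint = {0, 1, 2, 3, 4, 5, 6, 7, 8, 9}); total cost 7 + 2 + 5 = 14.
No covering selection has total cost below 14.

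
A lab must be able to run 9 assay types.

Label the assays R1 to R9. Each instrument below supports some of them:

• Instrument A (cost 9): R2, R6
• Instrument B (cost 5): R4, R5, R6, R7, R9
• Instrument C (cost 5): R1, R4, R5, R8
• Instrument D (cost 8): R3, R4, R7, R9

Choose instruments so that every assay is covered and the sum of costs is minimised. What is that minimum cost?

22

A, C, D together cover every assay (A ∪ C ∪ D = {R1, R2, R3, R4, R5, R6, R7, R8, R9}); total cost 9 + 5 + 8 = 22.
The greedy pick B, C, D, A costs 27; no covering selection beats 22.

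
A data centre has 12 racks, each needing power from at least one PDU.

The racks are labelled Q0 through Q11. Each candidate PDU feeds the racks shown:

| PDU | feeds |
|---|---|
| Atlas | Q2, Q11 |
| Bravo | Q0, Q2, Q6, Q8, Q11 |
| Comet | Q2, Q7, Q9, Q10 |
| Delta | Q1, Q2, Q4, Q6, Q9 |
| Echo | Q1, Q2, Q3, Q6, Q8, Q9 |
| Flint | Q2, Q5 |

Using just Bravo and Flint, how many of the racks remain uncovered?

6

Union of Bravo, Flint = {Q0, Q2, Q5, Q6, Q8, Q11}.
Not covered: Q1, Q3, Q4, Q7, Q9, Q10 — 6 racks.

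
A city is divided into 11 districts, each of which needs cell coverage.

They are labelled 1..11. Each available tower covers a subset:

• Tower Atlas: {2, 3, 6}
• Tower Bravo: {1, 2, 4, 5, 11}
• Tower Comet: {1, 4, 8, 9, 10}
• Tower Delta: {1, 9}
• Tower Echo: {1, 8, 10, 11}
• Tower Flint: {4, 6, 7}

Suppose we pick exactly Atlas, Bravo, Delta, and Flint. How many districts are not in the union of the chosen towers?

Union of Atlas, Bravo, Delta, Flint = {1, 2, 3, 4, 5, 6, 7, 9, 11}.
Not covered: 8, 10 — 2 districts.

2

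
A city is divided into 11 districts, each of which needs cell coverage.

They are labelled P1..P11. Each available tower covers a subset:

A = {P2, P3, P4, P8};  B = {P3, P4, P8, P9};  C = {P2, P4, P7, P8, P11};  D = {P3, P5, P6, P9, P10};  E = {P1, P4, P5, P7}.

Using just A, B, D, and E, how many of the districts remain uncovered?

1

Union of A, B, D, E = {P1, P2, P3, P4, P5, P6, P7, P8, P9, P10}.
Not covered: P11 — 1 district.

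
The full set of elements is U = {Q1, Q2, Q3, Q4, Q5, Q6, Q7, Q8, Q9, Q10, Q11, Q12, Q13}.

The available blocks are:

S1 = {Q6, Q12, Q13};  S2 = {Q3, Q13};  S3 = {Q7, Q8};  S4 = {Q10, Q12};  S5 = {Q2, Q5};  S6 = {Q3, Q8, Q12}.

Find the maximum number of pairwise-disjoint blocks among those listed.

S2, S3, S4, S5 are pairwise disjoint (S2={Q3,Q13}; S3={Q7,Q8}; S4={Q10,Q12}; S5={Q2,Q5}).
Every remaining block overlaps one of these, and no 5 of the listed blocks are pairwise disjoint, so 4 is the maximum.

4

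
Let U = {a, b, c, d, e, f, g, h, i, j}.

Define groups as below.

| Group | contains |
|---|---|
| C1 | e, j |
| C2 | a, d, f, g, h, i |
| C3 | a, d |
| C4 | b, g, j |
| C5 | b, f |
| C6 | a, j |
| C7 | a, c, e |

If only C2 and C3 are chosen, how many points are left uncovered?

4

Union of C2, C3 = {a, d, f, g, h, i}.
Not covered: b, c, e, j — 4 points.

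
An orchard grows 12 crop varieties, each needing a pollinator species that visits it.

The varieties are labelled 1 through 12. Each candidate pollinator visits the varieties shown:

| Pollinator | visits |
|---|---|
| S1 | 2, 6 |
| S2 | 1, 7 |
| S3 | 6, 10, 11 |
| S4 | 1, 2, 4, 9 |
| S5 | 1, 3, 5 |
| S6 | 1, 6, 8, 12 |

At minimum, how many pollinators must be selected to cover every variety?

5

S2 and S3 and S4 and S5 and S6 together: S2 ∪ S3 ∪ S4 ∪ S5 ∪ S6 = {1, 2, 3, 4, 5, 6, 7, 8, 9, 10, 11, 12} — every variety is covered.
Only S2 contains 7, so S2 is forced; the remaining 10 varieties need at least 4 more pollinators (each remaining pollinator adds at most 3) — so at least 5 pollinators are needed, and 5 is optimal.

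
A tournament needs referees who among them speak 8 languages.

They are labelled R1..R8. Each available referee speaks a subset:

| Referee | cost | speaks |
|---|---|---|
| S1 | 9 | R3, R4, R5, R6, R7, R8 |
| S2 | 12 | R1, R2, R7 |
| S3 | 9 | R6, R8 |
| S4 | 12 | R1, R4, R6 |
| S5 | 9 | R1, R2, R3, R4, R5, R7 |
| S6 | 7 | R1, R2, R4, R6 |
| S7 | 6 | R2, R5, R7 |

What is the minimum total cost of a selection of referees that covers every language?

16

S1, S6 together cover every language (S1 ∪ S6 = {R1, R2, R3, R4, R5, R6, R7, R8}); total cost 9 + 7 = 16.
No covering selection has total cost below 16.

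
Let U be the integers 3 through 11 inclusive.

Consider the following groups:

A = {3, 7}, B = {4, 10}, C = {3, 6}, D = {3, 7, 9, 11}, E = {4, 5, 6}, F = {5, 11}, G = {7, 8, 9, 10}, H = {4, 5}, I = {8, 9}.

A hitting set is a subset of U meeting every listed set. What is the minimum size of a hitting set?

T = {3, 5, 8, 10} meets every group (each contains at least one member of T), and |T| = 4.
The groups A, B, F, I are pairwise disjoint, so any hitting set needs a separate element for each — at least 4. Hence 4 is optimal.

4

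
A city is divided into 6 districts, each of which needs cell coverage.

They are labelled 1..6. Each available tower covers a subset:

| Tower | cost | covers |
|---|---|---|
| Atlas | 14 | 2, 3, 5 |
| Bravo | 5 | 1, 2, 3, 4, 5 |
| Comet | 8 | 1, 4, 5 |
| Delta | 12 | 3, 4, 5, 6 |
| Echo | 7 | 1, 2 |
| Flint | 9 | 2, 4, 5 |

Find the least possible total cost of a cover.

Bravo, Delta together cover every district (Bravo ∪ Delta = {1, 2, 3, 4, 5, 6}); total cost 5 + 12 = 17.
No covering selection has total cost below 17.

17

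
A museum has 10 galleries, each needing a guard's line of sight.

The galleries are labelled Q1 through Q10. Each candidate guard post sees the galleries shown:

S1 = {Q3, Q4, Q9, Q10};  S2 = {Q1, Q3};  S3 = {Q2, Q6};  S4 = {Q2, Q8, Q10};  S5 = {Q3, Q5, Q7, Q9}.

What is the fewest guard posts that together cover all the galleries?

5

S1 and S2 and S3 and S4 and S5 together: S1 ∪ S2 ∪ S3 ∪ S4 ∪ S5 = {Q1, Q2, Q3, Q4, Q5, Q6, Q7, Q8, Q9, Q10} — every gallery is covered.
No 4 of the 5 guard posts cover everything (all 5 combinations miss at least one gallery), so 5 is optimal.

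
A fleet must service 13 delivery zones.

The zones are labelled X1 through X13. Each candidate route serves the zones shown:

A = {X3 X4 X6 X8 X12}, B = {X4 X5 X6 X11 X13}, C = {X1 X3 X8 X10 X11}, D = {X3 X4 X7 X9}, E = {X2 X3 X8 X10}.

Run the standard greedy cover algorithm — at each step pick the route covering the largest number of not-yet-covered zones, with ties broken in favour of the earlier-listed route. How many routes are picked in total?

5

Greedy: pick A (covers 5 new) → pick B (covers 3 new) → pick C (covers 2 new) → pick D (covers 2 new) → pick E (covers 1 new). Total picks: 5.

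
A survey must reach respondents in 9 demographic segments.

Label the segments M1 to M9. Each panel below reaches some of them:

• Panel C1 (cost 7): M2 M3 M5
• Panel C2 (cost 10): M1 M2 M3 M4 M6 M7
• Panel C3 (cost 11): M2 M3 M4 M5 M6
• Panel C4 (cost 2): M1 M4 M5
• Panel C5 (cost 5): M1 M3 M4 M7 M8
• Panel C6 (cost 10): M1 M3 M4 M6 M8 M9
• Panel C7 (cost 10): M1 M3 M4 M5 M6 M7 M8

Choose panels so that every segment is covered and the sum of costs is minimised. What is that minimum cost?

22

C1, C5, C6 together cover every segment (C1 ∪ C5 ∪ C6 = {M1, M2, M3, M4, M5, M6, M7, M8, M9}); total cost 7 + 5 + 10 = 22.
The greedy pick C4, C5, C2, C6 costs 27; no covering selection beats 22.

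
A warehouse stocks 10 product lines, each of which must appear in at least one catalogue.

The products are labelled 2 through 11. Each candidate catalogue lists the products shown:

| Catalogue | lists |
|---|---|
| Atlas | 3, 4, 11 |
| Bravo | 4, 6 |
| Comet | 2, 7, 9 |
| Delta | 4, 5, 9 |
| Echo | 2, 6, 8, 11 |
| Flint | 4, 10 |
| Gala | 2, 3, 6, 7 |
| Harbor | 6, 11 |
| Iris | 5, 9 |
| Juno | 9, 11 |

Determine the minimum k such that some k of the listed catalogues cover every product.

Echo and Flint and Gala and Iris together: Echo ∪ Flint ∪ Gala ∪ Iris = {2, 3, 4, 5, 6, 7, 8, 9, 10, 11} — every product is covered.
No 3 of the 10 catalogues cover everything (all 120 combinations miss at least one product), so 4 is optimal.

4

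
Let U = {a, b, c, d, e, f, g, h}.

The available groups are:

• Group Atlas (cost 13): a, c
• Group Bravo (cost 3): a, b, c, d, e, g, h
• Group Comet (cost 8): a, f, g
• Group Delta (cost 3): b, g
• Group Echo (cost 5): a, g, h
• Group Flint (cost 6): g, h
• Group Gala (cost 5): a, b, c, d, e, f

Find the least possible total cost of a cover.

Bravo, Gala together cover every element (Bravo ∪ Gala = {a, b, c, d, e, f, g, h}); total cost 3 + 5 = 8.
No covering selection has total cost below 8.

8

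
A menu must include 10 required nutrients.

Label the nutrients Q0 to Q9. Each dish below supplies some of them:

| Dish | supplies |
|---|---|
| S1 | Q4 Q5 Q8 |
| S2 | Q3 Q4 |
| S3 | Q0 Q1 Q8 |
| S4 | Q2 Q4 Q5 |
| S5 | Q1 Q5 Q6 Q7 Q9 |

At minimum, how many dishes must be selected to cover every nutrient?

4

Take {S2, S3, S4, S5}. Their union is {Q0, Q1, Q2, Q3, Q4, Q5, Q6, Q7, Q8, Q9}, which is all 10 nutrients.
Only S5 contains Q6, so S5 is forced; the remaining 5 nutrients need at least 3 more dishes (each remaining dish adds at most 2) — so at least 4 dishes are needed, and 4 is optimal.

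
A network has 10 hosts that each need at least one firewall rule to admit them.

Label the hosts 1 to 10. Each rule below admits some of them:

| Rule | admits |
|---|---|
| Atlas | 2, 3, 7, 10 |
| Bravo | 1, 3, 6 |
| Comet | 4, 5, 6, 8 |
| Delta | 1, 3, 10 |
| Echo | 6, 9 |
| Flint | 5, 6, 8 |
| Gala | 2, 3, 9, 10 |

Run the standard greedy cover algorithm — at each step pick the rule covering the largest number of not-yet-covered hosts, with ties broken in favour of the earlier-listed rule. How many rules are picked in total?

4

Greedy: pick Atlas (covers 4 new) → pick Comet (covers 4 new) → pick Bravo (covers 1 new) → pick Echo (covers 1 new). Total picks: 4.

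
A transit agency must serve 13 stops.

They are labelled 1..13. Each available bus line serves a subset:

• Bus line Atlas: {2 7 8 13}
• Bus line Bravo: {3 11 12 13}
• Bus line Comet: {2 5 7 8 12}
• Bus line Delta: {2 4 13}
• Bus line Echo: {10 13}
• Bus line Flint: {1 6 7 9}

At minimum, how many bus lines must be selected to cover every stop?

Bravo and Comet and Delta and Echo and Flint together: Bravo ∪ Comet ∪ Delta ∪ Echo ∪ Flint = {1, 2, 3, 4, 5, 6, 7, 8, 9, 10, 11, 12, 13} — every stop is covered.
No 4 of the 6 bus lines cover everything (all 15 combinations miss at least one stop), so 5 is optimal.

5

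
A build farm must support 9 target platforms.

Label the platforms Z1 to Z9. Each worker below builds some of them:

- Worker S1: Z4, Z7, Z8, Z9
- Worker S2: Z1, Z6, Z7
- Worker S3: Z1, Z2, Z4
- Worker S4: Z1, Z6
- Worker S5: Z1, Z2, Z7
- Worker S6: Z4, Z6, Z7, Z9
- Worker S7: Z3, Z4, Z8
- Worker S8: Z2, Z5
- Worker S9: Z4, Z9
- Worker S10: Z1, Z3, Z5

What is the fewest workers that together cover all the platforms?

Take {S1, S3, S6, S10}. Their union is {Z1, Z2, Z3, Z4, Z5, Z6, Z7, Z8, Z9}, which is all 9 platforms.
No 3 of the 10 workers cover everything (all 120 combinations miss at least one platform), so 4 is optimal.

4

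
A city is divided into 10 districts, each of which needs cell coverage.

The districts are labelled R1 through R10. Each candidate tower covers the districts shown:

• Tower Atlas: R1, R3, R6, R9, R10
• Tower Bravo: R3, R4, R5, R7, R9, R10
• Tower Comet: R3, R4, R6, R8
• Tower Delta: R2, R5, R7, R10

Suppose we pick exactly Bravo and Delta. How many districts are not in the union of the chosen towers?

Union of Bravo, Delta = {R2, R3, R4, R5, R7, R9, R10}.
Not covered: R1, R6, R8 — 3 districts.

3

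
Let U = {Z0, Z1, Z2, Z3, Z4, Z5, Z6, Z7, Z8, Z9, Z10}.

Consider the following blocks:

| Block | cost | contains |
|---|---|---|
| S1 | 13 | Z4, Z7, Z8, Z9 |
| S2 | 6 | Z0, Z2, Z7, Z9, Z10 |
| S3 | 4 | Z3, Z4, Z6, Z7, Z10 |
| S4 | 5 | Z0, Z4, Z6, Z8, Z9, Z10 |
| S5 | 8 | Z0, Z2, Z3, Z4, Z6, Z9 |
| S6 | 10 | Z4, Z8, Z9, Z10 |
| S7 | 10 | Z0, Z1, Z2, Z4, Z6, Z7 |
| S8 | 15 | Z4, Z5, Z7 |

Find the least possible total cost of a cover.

34

S3, S4, S7, S8 together cover every point (S3 ∪ S4 ∪ S7 ∪ S8 = {Z0, Z1, Z2, Z3, Z4, Z5, Z6, Z7, Z8, Z9, Z10}); total cost 4 + 5 + 10 + 15 = 34.
No covering selection has total cost below 34.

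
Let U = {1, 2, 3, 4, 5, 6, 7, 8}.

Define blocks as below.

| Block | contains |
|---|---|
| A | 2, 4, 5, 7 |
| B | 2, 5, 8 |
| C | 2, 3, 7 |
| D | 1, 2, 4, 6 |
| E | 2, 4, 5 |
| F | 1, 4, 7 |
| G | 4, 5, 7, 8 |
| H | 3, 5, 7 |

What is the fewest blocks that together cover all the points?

3

Take {C, D, G}. Their union is {1, 2, 3, 4, 5, 6, 7, 8}, which is all 8 points.
Only D contains 6, so D is forced; the remaining 4 points need at least 2 more blocks (each remaining block adds at most 3) — so at least 3 blocks are needed, and 3 is optimal.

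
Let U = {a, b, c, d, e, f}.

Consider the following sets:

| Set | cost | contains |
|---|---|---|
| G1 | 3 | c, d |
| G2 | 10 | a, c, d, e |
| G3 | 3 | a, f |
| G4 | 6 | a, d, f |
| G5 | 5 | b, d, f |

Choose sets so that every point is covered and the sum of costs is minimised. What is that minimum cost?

15

G2, G5 together cover every point (G2 ∪ G5 = {a, b, c, d, e, f}); total cost 10 + 5 = 15.
The greedy pick G1, G3, G5, G2 costs 21; no covering selection beats 15.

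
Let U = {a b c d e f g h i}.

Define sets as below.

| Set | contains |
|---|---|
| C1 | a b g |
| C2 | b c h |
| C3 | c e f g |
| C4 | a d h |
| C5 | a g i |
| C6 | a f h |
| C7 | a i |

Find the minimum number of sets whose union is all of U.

Take {C1, C3, C4, C7}. Their union is {a, b, c, d, e, f, g, h, i}, which is all 9 elements.
No 3 of the 7 sets cover everything (all 35 combinations miss at least one element), so 4 is optimal.

4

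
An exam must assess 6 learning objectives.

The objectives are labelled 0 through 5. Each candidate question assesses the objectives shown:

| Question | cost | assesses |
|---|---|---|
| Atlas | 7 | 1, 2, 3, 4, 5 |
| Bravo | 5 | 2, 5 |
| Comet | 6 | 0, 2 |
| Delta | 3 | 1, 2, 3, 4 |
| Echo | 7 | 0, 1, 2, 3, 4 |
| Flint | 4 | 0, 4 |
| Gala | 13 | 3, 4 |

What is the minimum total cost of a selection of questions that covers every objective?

11

Atlas, Flint together cover every objective (Atlas ∪ Flint = {0, 1, 2, 3, 4, 5}); total cost 7 + 4 = 11.
The greedy pick Delta, Flint, Bravo costs 12; no covering selection beats 11.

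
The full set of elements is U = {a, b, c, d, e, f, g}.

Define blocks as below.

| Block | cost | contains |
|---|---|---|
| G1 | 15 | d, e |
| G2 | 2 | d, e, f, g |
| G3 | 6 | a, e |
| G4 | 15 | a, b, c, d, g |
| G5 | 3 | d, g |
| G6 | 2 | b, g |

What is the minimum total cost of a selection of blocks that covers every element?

17

G2, G4 together cover every element (G2 ∪ G4 = {a, b, c, d, e, f, g}); total cost 2 + 15 = 17.
The greedy pick G2, G6, G3, G4 costs 25; no covering selection beats 17.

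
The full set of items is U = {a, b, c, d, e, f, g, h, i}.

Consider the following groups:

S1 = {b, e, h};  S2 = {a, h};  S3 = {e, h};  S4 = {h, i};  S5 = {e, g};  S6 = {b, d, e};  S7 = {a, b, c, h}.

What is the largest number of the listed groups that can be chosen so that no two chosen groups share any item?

S2, S5 are pairwise disjoint (S2={a,h}; S5={e,g}).
Every remaining group overlaps one of these, and no 3 of the listed groups are pairwise disjoint, so 2 is the maximum.

2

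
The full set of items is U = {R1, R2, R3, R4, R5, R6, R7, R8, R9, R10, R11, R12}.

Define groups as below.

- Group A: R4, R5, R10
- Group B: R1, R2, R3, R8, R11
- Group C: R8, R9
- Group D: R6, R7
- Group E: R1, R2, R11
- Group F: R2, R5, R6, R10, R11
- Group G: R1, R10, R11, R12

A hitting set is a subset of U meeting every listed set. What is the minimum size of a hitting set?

4

The 4 items {R2, R6, R8, R10} hit every group.
The groups A, C, D, E are pairwise disjoint, so any hitting set needs a separate item for each — at least 4. Hence 4 is optimal.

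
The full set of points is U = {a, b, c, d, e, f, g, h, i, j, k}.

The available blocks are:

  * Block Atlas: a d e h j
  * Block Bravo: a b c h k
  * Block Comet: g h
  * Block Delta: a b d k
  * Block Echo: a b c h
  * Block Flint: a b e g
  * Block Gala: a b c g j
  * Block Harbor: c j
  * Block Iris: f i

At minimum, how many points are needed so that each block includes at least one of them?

The 4 points {b, g, i, j} hit every block.
The blocks Comet, Delta, Harbor, Iris are pairwise disjoint, so any hitting set needs a separate point for each — at least 4. Hence 4 is optimal.

4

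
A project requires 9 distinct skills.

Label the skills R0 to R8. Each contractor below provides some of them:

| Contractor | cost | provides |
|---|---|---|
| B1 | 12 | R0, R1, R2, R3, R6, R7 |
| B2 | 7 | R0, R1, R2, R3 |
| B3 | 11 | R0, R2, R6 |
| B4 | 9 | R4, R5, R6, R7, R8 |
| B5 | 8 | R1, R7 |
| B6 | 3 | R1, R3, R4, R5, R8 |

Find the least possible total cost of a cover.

B1, B6 together cover every skill (B1 ∪ B6 = {R0, R1, R2, R3, R4, R5, R6, R7, R8}); total cost 12 + 3 = 15.
No covering selection has total cost below 15.

15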